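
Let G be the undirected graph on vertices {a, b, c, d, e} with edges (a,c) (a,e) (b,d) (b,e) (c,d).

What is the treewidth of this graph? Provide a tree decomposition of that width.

Treewidth 2.
One optimal decomposition is:
Bags: B1 = {a, b, e}  B2 = {a, b, c}  B3 = {b, c, d}
Tree: B1–B2, B2–B3

Every bag has size at most 3, so the width is 3 − 1 = 2 and tw(G) ≤ 2. For the lower bound, G contains the cycle b–e–a–c–d–b, so G is not a forest; only forests have treewidth ≤ 1, hence tw(G) ≥ 2. The upper and lower bounds meet at 2, so that is the treewidth.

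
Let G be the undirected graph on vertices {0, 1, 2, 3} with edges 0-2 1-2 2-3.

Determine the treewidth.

A width-1 tree decomposition is:
Bags: B1 = {0, 2}  B2 = {2, 3}  B3 = {1, 2}
Tree: B1–B2, B1–B3
The largest bag has 2 vertices, giving width 1; this decomposition certifies tw(G) ≤ 1. Since G has at least one edge (e.g. 0–2), it is not an edgeless graph, so tw(G) ≥ 1. Hence tw(G) = 1 exactly.

1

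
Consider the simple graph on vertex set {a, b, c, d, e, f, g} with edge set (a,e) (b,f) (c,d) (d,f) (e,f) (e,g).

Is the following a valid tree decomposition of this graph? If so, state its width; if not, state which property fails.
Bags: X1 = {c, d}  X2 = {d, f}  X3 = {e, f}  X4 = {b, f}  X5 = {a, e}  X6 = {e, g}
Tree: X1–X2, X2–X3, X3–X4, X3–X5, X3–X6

Checking the three conditions: (i) the bags cover all of {a, b, c, d, e, f, g}; (ii) for each edge, some bag contains both endpoints; (iii) the bags containing any fixed vertex form a subtree. All hold, so the decomposition is valid with width 2 − 1 = 1.

Yes; width 1.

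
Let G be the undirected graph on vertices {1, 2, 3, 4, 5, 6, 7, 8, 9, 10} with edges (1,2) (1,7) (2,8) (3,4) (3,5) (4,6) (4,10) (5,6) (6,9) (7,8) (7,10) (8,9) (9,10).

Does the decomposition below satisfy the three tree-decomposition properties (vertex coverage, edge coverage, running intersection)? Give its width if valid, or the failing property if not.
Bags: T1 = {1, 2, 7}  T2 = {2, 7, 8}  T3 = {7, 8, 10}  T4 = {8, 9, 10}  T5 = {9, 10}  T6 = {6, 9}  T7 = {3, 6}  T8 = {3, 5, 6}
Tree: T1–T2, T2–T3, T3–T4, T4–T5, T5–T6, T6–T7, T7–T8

No — vertex 4 appears in no bag.

A tree decomposition must satisfy three properties: every vertex lies in some bag; for every edge, both endpoints lie together in some bag; and for every vertex, the bags containing it form a connected subtree. Here vertex 4 appears in no bag, so the decomposition is invalid.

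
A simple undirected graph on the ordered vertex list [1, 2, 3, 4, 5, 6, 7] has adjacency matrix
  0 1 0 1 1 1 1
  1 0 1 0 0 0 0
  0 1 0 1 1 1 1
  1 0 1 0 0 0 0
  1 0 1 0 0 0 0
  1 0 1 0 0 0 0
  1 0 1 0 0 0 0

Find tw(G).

2

A width-2 tree decomposition is:
Bags: B1 = {1, 3, 6}  B2 = {1, 3, 7}  B3 = {1, 3, 5}  B4 = {1, 3, 4}  B5 = {1, 2, 3}
Tree: B1–B2, B2–B3, B3–B4, B4–B5
Every bag has size at most 3, so the width is 3 − 1 = 2 and tw(G) ≤ 2. For the lower bound, G contains the cycle 1–6–3–7–1, so G is not a forest; only forests have treewidth ≤ 1, hence tw(G) ≥ 2. Combining the bounds, tw(G) = 2.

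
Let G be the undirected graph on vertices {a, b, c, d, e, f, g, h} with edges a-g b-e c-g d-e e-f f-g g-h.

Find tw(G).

1

A width-1 tree decomposition is:
Bags: B1 = {g, h}  B2 = {f, g}  B3 = {a, g}  B4 = {e, f}  B5 = {b, e}  B6 = {c, g}  B7 = {d, e}
Tree: B1–B2, B1–B3, B2–B4, B4–B5, B1–B6, B5–B7
Every bag has size at most 2, so the width is 2 − 1 = 1 and tw(G) ≤ 1. G has an edge, so its treewidth is at least 1. The upper and lower bounds meet at 1, so that is the treewidth.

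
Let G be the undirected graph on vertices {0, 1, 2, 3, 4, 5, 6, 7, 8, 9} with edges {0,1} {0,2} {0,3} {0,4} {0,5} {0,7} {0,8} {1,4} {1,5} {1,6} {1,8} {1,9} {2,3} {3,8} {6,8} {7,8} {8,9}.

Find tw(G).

A width-2 tree decomposition is:
Bags: B1 = {0, 7, 8}  B2 = {0, 1, 8}  B3 = {0, 3, 8}  B4 = {0, 1, 4}  B5 = {1, 8, 9}  B6 = {1, 6, 8}  B7 = {0, 2, 3}  B8 = {0, 1, 5}
Tree: B1–B2, B1–B3, B2–B4, B2–B5, B2–B6, B3–B7, B2–B8
Every bag has size at most 3, so the width is 3 − 1 = 2 and tw(G) ≤ 2. For the lower bound, the 3 vertices {0, 1, 8} are pairwise adjacent, and any tree decomposition puts a clique entirely inside one bag — forcing width ≥ 2. Therefore the treewidth is 2.

2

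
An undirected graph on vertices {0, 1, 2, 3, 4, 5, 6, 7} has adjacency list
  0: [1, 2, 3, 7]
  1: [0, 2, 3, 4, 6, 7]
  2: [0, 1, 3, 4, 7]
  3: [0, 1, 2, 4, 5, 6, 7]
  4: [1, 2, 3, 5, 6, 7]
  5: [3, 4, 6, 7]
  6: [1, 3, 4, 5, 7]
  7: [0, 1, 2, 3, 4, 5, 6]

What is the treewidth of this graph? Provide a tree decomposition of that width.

Every bag has size at most 5, so the width is 5 − 1 = 4 and tw(G) ≤ 4. On the other hand G contains the 5-clique {0, 1, 2, 3, 7}. A clique must lie in a single bag of any decomposition, so no decomposition can have width below 4. Combining the bounds, tw(G) = 4.

Treewidth 4.
One such decomposition:
Bags: B1 = {1, 2, 3, 4, 7}  B2 = {1, 3, 4, 6, 7}  B3 = {3, 4, 5, 6, 7}  B4 = {0, 1, 2, 3, 7}
Tree: B1–B2, B2–B3, B1–B4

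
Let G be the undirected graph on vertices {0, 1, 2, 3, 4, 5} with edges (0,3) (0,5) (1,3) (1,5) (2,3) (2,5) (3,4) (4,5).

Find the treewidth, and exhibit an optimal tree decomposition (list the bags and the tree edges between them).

The largest bag has 3 vertices, giving width 2; this decomposition certifies tw(G) ≤ 2. Since 4–5–0–3–4 is a cycle in G, G is not acyclic. Forests are exactly the graphs of treewidth ≤ 1, so tw(G) ≥ 2. Combining the bounds, tw(G) = 2.

Treewidth 2.
One optimal decomposition is:
Bags: B1 = {3, 4, 5}  B2 = {0, 3, 5}  B3 = {1, 3, 5}  B4 = {2, 3, 5}
Tree: B1–B2, B2–B3, B3–B4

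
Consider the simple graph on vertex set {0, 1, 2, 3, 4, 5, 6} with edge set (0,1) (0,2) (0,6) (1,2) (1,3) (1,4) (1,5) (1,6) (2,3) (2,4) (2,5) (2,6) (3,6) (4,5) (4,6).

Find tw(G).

A width-3 tree decomposition is:
Bags: B1 = {1, 2, 4, 6}  B2 = {0, 1, 2, 6}  B3 = {1, 2, 4, 5}  B4 = {1, 2, 3, 6}
Tree: B1–B2, B1–B3, B2–B4
Each bag holds 4 vertices, so the decomposition has width 3, which upper-bounds the treewidth. On the other hand G contains the 4-clique {1, 2, 4, 5}. A clique must lie in a single bag of any decomposition, so no decomposition can have width below 3. The upper and lower bounds meet at 3, so that is the treewidth.

3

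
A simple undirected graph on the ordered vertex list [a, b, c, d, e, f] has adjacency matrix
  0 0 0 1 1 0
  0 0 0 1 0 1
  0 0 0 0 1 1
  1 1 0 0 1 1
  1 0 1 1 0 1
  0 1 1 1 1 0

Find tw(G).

A width-2 tree decomposition is:
Bags: B1 = {c, e, f}  B2 = {d, e, f}  B3 = {b, d, f}  B4 = {a, d, e}
Tree: B1–B2, B2–B3, B2–B4
Every bag has size at most 3, so the width is 3 − 1 = 2 and tw(G) ≤ 2. For the lower bound, the 3 vertices {a, d, e} are pairwise adjacent, and any tree decomposition puts a clique entirely inside one bag — forcing width ≥ 2. Therefore the treewidth is 2.

2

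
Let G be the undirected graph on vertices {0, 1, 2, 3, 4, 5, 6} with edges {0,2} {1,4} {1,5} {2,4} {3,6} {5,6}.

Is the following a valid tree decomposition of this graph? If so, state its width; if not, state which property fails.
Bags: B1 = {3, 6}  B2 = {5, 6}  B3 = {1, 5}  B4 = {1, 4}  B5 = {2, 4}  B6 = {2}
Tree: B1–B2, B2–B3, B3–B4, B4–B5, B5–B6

No — vertex 0 appears in no bag.

A tree decomposition must satisfy three properties: every vertex lies in some bag; for every edge, both endpoints lie together in some bag; and for every vertex, the bags containing it form a connected subtree. Here vertex 0 appears in no bag, so the decomposition is invalid.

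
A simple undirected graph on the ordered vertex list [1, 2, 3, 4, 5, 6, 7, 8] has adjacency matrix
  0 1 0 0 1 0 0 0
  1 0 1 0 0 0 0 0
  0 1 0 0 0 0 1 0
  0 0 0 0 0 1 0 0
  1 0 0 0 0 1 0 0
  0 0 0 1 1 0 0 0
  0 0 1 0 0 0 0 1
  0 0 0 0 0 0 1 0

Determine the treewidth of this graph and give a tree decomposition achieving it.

Every bag has size at most 2, so the width is 2 − 1 = 1 and tw(G) ≤ 1. Since G has at least one edge (e.g. 8–7), it is not an edgeless graph, so tw(G) ≥ 1. Therefore the treewidth is 1.

Treewidth 1.
Bags: B1 = {7, 8}  B2 = {3, 7}  B3 = {2, 3}  B4 = {1, 2}  B5 = {1, 5}  B6 = {5, 6}  B7 = {4, 6}
Tree: B1–B2, B2–B3, B3–B4, B4–B5, B5–B6, B6–B7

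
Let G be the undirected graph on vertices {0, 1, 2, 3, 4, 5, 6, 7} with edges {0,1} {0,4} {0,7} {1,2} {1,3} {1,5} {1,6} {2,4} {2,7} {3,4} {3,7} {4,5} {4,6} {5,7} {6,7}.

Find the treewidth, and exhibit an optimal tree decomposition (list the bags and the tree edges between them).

Treewidth 3.
One such decomposition:
Bags: B1 = {0, 1, 4, 7}  B2 = {1, 3, 4, 7}  B3 = {1, 4, 6, 7}  B4 = {1, 2, 4, 7}  B5 = {1, 4, 5, 7}
Tree: B1–B2, B2–B3, B3–B4, B4–B5

Each bag holds 4 vertices, so the decomposition has width 3, which upper-bounds the treewidth. For the lower bound: the 4 vertex sets {0,1}, {3,4}, {7}, {6} are disjoint, each induces a connected subgraph, and every pair is joined by at least one edge of G. Contracting each set to a single vertex therefore yields K_{4} as a minor, and since treewidth is minor-monotone, tw(G) ≥ tw(K_{4}) = 3. Combining the bounds, tw(G) = 3.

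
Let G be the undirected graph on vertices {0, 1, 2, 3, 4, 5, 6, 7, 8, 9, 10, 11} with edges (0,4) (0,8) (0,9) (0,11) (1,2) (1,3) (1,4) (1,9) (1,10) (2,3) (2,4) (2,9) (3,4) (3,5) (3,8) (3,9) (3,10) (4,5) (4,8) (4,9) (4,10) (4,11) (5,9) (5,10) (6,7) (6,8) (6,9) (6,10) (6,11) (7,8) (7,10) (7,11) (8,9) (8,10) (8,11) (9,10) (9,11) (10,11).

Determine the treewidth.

A width-4 tree decomposition is:
Bags: B1 = {0, 4, 8, 9, 11}  B2 = {4, 8, 9, 10, 11}  B3 = {6, 8, 9, 10, 11}  B4 = {3, 4, 8, 9, 10}  B5 = {1, 3, 4, 9, 10}  B6 = {3, 4, 5, 9, 10}  B7 = {6, 7, 8, 10, 11}  B8 = {1, 2, 3, 4, 9}
Tree: B1–B2, B2–B3, B2–B4, B4–B5, B5–B6, B3–B7, B5–B8
Every bag has size at most 5, so the width is 5 − 1 = 4 and tw(G) ≤ 4. For the lower bound, the 5 vertices {0, 4, 8, 9, 11} are pairwise adjacent, and any tree decomposition puts a clique entirely inside one bag — forcing width ≥ 4. The upper and lower bounds meet at 4, so that is the treewidth.

4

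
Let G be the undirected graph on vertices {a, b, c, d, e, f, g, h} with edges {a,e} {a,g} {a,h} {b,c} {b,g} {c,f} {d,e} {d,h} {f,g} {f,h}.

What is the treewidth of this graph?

A width-2 tree decomposition is:
Bags: B1 = {d, e, h}  B2 = {a, e, h}  B3 = {a, f, h}  B4 = {a, f, g}  B5 = {c, f, g}  B6 = {b, c, g}
Tree: B1–B2, B2–B3, B3–B4, B4–B5, B5–B6
The largest bag has 3 vertices, giving width 2; this decomposition certifies tw(G) ≤ 2. For the lower bound, G contains the cycle d–e–a–h–d, so G is not a forest; only forests have treewidth ≤ 1, hence tw(G) ≥ 2. The upper and lower bounds meet at 2, so that is the treewidth.

2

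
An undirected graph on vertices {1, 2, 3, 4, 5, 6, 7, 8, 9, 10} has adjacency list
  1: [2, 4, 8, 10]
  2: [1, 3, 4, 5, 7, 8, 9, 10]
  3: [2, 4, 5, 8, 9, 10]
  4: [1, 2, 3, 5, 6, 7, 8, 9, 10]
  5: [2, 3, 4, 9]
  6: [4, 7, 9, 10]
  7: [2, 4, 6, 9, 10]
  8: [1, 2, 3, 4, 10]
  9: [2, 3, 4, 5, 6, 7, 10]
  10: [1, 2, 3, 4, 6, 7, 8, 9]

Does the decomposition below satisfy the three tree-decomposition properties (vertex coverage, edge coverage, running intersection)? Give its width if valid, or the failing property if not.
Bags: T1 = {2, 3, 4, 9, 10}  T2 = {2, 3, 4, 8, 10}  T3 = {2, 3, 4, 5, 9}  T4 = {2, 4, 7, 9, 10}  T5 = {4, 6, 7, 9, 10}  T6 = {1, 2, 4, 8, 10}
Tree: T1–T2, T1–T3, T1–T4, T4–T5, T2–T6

Yes; width 4.

Vertex coverage: the bags together contain {1, 2, 3, 4, 5, 6, 7, 8, 9, 10}, the full vertex set. Edge coverage: each edge of G has both endpoints in at least one bag. Running intersection: for every vertex, the bags containing it form a connected subtree. All three properties hold, so this is a valid tree decomposition of width max|bag| − 1 = 4, and hence tw(G) ≤ 4.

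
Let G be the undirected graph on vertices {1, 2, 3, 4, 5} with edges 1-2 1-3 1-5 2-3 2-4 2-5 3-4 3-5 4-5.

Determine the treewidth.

A width-3 tree decomposition is:
Bags: B1 = {2, 3, 4, 5}  B2 = {1, 2, 3, 5}
Tree: B1–B2
Each bag holds 4 vertices, so the decomposition has width 3, which upper-bounds the treewidth. For the lower bound, the 4 vertices {1, 2, 3, 5} are pairwise adjacent, and any tree decomposition puts a clique entirely inside one bag — forcing width ≥ 3. Combining the bounds, tw(G) = 3.

3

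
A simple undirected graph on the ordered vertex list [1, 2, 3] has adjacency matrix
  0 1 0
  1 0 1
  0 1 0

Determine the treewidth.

A width-1 tree decomposition is:
Bags: B1 = {2, 3}  B2 = {1, 2}
Tree: B1–B2
Every bag has size at most 2, so the width is 2 − 1 = 1 and tw(G) ≤ 1. Any graph with an edge has treewidth ≥ 1, and G has the edge 2–3. Combining the bounds, tw(G) = 1.

1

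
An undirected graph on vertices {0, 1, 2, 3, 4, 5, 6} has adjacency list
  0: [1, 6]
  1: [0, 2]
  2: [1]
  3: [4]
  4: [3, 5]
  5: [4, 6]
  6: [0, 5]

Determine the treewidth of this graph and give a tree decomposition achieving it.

The largest bag has 2 vertices, giving width 1; this decomposition certifies tw(G) ≤ 1. Any graph with an edge has treewidth ≥ 1, and G has the edge 2–1. Combining the bounds, tw(G) = 1.

Treewidth 1.
One optimal decomposition is:
Bags: B1 = {1, 2}  B2 = {0, 1}  B3 = {0, 6}  B4 = {5, 6}  B5 = {4, 5}  B6 = {3, 4}
Tree: B1–B2, B2–B3, B3–B4, B4–B5, B5–B6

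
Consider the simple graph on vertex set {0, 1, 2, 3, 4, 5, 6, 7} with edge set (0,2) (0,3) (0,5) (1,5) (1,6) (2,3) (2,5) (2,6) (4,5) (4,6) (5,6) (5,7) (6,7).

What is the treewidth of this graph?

2

A width-2 tree decomposition is:
Bags: B1 = {0, 2, 5}  B2 = {2, 5, 6}  B3 = {4, 5, 6}  B4 = {1, 5, 6}  B5 = {0, 2, 3}  B6 = {5, 6, 7}
Tree: B1–B2, B2–B3, B3–B4, B1–B5, B3–B6
Every bag has size at most 3, so the width is 3 − 1 = 2 and tw(G) ≤ 2. Conversely, {0, 2, 3} is a clique of size 3, and the vertices of any clique must share a bag in every tree decomposition; so some bag has ≥ 3 vertices and tw(G) ≥ 2. Combining the bounds, tw(G) = 2.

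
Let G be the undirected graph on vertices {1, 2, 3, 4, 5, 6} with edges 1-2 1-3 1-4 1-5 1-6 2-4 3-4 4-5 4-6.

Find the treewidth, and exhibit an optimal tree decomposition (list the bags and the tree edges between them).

The largest bag has 3 vertices, giving width 2; this decomposition certifies tw(G) ≤ 2. For the lower bound, the 3 vertices {1, 2, 4} are pairwise adjacent, and any tree decomposition puts a clique entirely inside one bag — forcing width ≥ 2. Combining the bounds, tw(G) = 2.

Treewidth 2.
Bags: B1 = {1, 3, 4}  B2 = {1, 4, 5}  B3 = {1, 2, 4}  B4 = {1, 4, 6}
Tree: B1–B2, B1–B3, B1–B4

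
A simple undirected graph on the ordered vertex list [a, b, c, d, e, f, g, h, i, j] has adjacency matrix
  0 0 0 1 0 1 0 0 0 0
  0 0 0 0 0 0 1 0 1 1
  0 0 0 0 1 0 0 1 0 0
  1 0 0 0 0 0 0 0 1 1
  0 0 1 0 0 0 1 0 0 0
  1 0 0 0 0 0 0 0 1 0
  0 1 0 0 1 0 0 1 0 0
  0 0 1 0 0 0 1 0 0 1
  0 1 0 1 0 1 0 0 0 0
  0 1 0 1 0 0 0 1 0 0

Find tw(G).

2

A width-2 tree decomposition is:
Bags: B1 = {a, f, i}  B2 = {a, d, i}  B3 = {b, d, i}  B4 = {b, d, j}  B5 = {b, g, j}  B6 = {g, h, j}  B7 = {e, g, h}  B8 = {c, e, h}
Tree: B1–B2, B2–B3, B3–B4, B4–B5, B5–B6, B6–B7, B7–B8
Every bag has size at most 3, so the width is 3 − 1 = 2 and tw(G) ≤ 2. Since f–a–d–i–f is a cycle in G, G is not acyclic. Forests are exactly the graphs of treewidth ≤ 1, so tw(G) ≥ 2. The upper and lower bounds meet at 2, so that is the treewidth.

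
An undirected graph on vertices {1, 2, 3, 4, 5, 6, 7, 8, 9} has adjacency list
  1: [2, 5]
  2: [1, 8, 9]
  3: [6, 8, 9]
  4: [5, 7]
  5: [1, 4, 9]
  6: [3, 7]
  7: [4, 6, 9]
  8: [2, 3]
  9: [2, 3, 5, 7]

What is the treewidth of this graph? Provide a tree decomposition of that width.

The largest bag has 4 vertices, giving width 3; this decomposition certifies tw(G) ≤ 3. For the lower bound: the 4 vertex sets {1,2,8}, {3}, {9}, {4,5,6,7} are disjoint, each induces a connected subgraph, and every pair is joined by at least one edge of G. Contracting each set to a single vertex therefore yields K_{4} as a minor, and since treewidth is minor-monotone, tw(G) ≥ tw(K_{4}) = 3. The upper and lower bounds meet at 3, so that is the treewidth.

Treewidth 3.
Bags: B1 = {1, 2, 3, 8}  B2 = {1, 2, 3, 9}  B3 = {1, 3, 5, 9}  B4 = {3, 5, 6, 9}  B5 = {5, 6, 7, 9}  B6 = {4, 5, 6, 7}
Tree: B1–B2, B2–B3, B3–B4, B4–B5, B5–B6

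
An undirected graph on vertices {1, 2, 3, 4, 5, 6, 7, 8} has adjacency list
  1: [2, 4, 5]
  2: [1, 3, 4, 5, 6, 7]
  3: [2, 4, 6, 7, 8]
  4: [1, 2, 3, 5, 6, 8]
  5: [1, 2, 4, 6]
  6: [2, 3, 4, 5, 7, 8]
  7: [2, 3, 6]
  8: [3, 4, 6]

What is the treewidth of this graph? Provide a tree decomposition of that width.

Treewidth 3.
Bags: B1 = {2, 4, 5, 6}  B2 = {2, 3, 4, 6}  B3 = {1, 2, 4, 5}  B4 = {3, 4, 6, 8}  B5 = {2, 3, 6, 7}
Tree: B1–B2, B1–B3, B2–B4, B2–B5

Each bag holds 4 vertices, so the decomposition has width 3, which upper-bounds the treewidth. On the other hand G contains the 4-clique {3, 4, 6, 8}. A clique must lie in a single bag of any decomposition, so no decomposition can have width below 3. Hence tw(G) = 3 exactly.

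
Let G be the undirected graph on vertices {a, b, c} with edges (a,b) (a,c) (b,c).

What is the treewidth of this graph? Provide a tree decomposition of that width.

With just one bag of size 3, the width is 3 − 1 = 2, so tw(G) ≤ 2. On the other hand G contains the 3-clique {a, b, c}. A clique must lie in a single bag of any decomposition, so no decomposition can have width below 2. Hence tw(G) = 2 exactly.

Treewidth 2.
One optimal decomposition is:
Bags: B1 = {a, b, c}
Tree: (single bag)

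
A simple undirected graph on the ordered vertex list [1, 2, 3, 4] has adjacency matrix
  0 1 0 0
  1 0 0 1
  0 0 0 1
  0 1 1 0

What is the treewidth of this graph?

1

A width-1 tree decomposition is:
Bags: B1 = {3, 4}  B2 = {2, 4}  B3 = {1, 2}
Tree: B1–B2, B2–B3
Every bag has size at most 2, so the width is 2 − 1 = 1 and tw(G) ≤ 1. Since G has at least one edge (e.g. 3–4), it is not an edgeless graph, so tw(G) ≥ 1. Hence tw(G) = 1 exactly.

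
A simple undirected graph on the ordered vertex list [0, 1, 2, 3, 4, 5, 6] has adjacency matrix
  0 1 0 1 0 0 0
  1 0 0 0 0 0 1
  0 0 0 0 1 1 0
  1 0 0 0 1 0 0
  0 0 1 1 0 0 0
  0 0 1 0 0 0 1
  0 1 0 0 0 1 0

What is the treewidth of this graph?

2

A width-2 tree decomposition is:
Bags: B1 = {0, 1, 3}  B2 = {1, 3, 6}  B3 = {3, 5, 6}  B4 = {2, 3, 5}  B5 = {2, 3, 4}
Tree: B1–B2, B2–B3, B3–B4, B4–B5
Every bag has size at most 3, so the width is 3 − 1 = 2 and tw(G) ≤ 2. Since 3–0–1–6–5–2–4–3 is a cycle in G, G is not acyclic. Forests are exactly the graphs of treewidth ≤ 1, so tw(G) ≥ 2. Therefore the treewidth is 2.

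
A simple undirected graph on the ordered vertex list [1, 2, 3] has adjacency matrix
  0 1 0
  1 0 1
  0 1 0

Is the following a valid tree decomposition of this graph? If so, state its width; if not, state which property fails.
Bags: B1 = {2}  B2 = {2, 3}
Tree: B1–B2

No — vertex 1 appears in no bag.

A tree decomposition must satisfy three properties: every vertex lies in some bag; for every edge, both endpoints lie together in some bag; and for every vertex, the bags containing it form a connected subtree. Here vertex 1 appears in no bag, so the decomposition is invalid.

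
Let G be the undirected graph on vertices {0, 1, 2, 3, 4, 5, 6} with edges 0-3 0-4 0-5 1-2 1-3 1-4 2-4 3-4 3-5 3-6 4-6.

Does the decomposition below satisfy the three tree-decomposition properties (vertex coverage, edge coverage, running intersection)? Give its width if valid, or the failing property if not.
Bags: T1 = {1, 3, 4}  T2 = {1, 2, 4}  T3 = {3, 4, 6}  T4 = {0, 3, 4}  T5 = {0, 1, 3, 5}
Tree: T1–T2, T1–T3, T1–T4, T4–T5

A tree decomposition must satisfy three properties: every vertex lies in some bag; for every edge, both endpoints lie together in some bag; and for every vertex, the bags containing it form a connected subtree. Here bags containing vertex 1 are not connected in the tree, so the decomposition is invalid.

No — bags containing vertex 1 are not connected in the tree.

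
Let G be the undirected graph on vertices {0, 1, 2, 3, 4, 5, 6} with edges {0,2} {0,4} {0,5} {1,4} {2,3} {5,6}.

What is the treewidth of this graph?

A width-1 tree decomposition is:
Bags: B1 = {0, 4}  B2 = {0, 2}  B3 = {0, 5}  B4 = {1, 4}  B5 = {2, 3}  B6 = {5, 6}
Tree: B1–B2, B2–B3, B1–B4, B2–B5, B3–B6
Every bag has size at most 2, so the width is 2 − 1 = 1 and tw(G) ≤ 1. Since G has at least one edge (e.g. 4–0), it is not an edgeless graph, so tw(G) ≥ 1. Therefore the treewidth is 1.

1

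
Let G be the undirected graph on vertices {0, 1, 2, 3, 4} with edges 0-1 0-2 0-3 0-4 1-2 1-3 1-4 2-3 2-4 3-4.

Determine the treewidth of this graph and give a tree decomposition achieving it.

Treewidth 4.
Bags: B1 = {0, 1, 2, 3, 4}
Tree: (single bag)

A single bag containing all 5 vertices is trivially a valid decomposition of width 4. On the other hand G contains the 5-clique {0, 1, 2, 3, 4}. A clique must lie in a single bag of any decomposition, so no decomposition can have width below 4. The upper and lower bounds meet at 4, so that is the treewidth.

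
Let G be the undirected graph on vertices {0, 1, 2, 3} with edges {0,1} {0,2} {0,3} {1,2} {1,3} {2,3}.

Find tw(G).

3

A width-3 tree decomposition is:
Bags: B1 = {0, 1, 2, 3}
Tree: (single bag)
With just one bag of size 4, the width is 4 − 1 = 3, so tw(G) ≤ 3. On the other hand G contains the 4-clique {0, 1, 2, 3}. A clique must lie in a single bag of any decomposition, so no decomposition can have width below 3. Hence tw(G) = 3 exactly.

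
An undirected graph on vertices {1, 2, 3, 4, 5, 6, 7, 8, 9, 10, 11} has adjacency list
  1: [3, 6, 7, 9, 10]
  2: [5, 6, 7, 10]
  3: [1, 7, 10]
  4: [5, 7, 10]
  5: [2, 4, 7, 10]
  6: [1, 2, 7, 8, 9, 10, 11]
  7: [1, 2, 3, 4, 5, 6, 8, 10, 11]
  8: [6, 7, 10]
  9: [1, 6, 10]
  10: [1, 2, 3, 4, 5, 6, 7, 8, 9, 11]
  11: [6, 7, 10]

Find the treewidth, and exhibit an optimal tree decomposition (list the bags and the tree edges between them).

Every bag has size at most 4, so the width is 4 − 1 = 3 and tw(G) ≤ 3. Conversely, {1, 6, 9, 10} is a clique of size 4, and the vertices of any clique must share a bag in every tree decomposition; so some bag has ≥ 4 vertices and tw(G) ≥ 3. The upper and lower bounds meet at 3, so that is the treewidth.

Treewidth 3.
One optimal decomposition is:
Bags: B1 = {1, 6, 7, 10}  B2 = {1, 6, 9, 10}  B3 = {6, 7, 10, 11}  B4 = {1, 3, 7, 10}  B5 = {2, 6, 7, 10}  B6 = {2, 5, 7, 10}  B7 = {6, 7, 8, 10}  B8 = {4, 5, 7, 10}
Tree: B1–B2, B1–B3, B1–B4, B1–B5, B5–B6, B1–B7, B6–B8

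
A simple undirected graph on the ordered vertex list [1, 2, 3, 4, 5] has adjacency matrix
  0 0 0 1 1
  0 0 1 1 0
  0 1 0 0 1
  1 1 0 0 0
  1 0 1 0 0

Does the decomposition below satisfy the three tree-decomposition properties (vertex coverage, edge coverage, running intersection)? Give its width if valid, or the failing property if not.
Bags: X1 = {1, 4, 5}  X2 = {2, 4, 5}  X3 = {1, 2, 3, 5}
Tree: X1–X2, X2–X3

A tree decomposition must satisfy three properties: every vertex lies in some bag; for every edge, both endpoints lie together in some bag; and for every vertex, the bags containing it form a connected subtree. Here bags containing vertex 1 are not connected in the tree, so the decomposition is invalid.

No — bags containing vertex 1 are not connected in the tree.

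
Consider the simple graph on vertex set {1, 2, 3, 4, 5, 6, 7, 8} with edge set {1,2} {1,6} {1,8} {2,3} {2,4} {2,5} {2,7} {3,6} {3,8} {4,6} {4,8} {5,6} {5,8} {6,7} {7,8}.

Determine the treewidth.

A width-3 tree decomposition is:
Bags: B1 = {2, 4, 6, 8}  B2 = {1, 2, 6, 8}  B3 = {2, 6, 7, 8}  B4 = {2, 5, 6, 8}  B5 = {2, 3, 6, 8}
Tree: B1–B2, B2–B3, B3–B4, B4–B5
The largest bag has 4 vertices, giving width 3; this decomposition certifies tw(G) ≤ 3. For the lower bound: the 4 vertex sets {4,8}, {1,6}, {2}, {7} are disjoint, each induces a connected subgraph, and every pair is joined by at least one edge of G. Contracting each set to a single vertex therefore yields K_{4} as a minor, and since treewidth is minor-monotone, tw(G) ≥ tw(K_{4}) = 3. Hence tw(G) = 3 exactly.

3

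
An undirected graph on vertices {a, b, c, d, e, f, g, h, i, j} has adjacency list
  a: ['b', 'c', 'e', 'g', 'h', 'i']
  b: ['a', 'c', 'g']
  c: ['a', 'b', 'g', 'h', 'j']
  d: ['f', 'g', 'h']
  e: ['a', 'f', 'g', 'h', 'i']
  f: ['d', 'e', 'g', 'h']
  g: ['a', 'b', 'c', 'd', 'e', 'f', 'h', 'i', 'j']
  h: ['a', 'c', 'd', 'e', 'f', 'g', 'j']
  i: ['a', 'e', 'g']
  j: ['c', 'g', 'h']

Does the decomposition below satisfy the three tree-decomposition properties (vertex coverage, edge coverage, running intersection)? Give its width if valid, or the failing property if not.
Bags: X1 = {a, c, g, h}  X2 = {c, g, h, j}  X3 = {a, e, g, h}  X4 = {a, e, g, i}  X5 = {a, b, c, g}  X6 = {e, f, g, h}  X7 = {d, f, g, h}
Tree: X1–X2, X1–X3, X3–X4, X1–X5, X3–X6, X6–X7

Every vertex of G appears in some bag (union = {a, b, c, d, e, f, g, h, i, j}); every edge is covered by a bag; and for each vertex v the set of bags containing v is connected in the bag tree. The decomposition is therefore valid. The largest bag has 4 vertices, so the width is 3.

Yes; width 3.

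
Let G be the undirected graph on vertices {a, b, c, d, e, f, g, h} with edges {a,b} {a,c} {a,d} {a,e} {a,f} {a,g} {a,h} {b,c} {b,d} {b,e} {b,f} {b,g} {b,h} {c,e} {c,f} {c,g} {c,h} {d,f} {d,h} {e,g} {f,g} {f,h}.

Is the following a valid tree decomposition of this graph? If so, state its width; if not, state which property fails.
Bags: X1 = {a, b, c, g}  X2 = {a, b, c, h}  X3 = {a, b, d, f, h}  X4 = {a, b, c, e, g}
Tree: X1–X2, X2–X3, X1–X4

No — edge (g,f) lies in no bag.

A tree decomposition must satisfy three properties: every vertex lies in some bag; for every edge, both endpoints lie together in some bag; and for every vertex, the bags containing it form a connected subtree. Here edge (g,f) lies in no bag, so the decomposition is invalid.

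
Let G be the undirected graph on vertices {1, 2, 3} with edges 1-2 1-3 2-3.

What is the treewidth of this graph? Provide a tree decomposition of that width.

With just one bag of size 3, the width is 3 − 1 = 2, so tw(G) ≤ 2. Conversely, {1, 2, 3} is a clique of size 3, and the vertices of any clique must share a bag in every tree decomposition; so some bag has ≥ 3 vertices and tw(G) ≥ 2. Hence tw(G) = 2 exactly.

Treewidth 2.
One such decomposition:
Bags: B1 = {1, 2, 3}
Tree: (single bag)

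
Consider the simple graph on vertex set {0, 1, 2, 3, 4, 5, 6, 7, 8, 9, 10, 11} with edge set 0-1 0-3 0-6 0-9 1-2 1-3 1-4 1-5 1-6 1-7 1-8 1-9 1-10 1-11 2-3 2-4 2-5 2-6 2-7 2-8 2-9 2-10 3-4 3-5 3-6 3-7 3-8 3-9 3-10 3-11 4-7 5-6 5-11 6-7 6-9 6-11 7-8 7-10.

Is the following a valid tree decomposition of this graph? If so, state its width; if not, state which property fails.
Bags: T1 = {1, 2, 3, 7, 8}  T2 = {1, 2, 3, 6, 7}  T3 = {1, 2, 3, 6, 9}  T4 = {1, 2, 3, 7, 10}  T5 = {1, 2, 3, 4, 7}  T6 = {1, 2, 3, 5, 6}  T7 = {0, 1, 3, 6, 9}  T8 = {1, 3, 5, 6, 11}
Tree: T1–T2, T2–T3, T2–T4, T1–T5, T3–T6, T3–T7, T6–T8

Vertex coverage: the bags together contain {0, 1, 2, 3, 4, 5, 6, 7, 8, 9, 10, 11}, the full vertex set. Edge coverage: each edge of G has both endpoints in at least one bag. Running intersection: for every vertex, the bags containing it form a connected subtree. All three properties hold, so this is a valid tree decomposition of width max|bag| − 1 = 4, and hence tw(G) ≤ 4.

Yes; width 4.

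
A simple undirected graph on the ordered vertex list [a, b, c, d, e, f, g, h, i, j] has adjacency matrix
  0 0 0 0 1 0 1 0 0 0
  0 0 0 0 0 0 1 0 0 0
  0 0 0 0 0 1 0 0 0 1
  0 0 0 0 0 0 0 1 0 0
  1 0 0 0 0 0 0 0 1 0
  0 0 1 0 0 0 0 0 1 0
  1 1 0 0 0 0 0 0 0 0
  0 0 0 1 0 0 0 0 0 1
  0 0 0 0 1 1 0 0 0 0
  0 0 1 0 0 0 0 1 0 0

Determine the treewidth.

A width-1 tree decomposition is:
Bags: B1 = {d, h}  B2 = {h, j}  B3 = {c, j}  B4 = {c, f}  B5 = {f, i}  B6 = {e, i}  B7 = {a, e}  B8 = {a, g}  B9 = {b, g}
Tree: B1–B2, B2–B3, B3–B4, B4–B5, B5–B6, B6–B7, B7–B8, B8–B9
Every bag has size at most 2, so the width is 2 − 1 = 1 and tw(G) ≤ 1. Since G has at least one edge (e.g. d–h), it is not an edgeless graph, so tw(G) ≥ 1. Combining the bounds, tw(G) = 1.

1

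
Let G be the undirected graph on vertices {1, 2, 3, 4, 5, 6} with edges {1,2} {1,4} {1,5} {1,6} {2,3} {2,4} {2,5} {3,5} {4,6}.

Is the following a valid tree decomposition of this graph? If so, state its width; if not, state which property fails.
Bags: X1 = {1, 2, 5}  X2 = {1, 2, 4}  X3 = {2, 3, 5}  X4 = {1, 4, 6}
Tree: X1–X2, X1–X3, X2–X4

Yes; width 2.

Vertex coverage: the bags together contain {1, 2, 3, 4, 5, 6}, the full vertex set. Edge coverage: each edge of G has both endpoints in at least one bag. Running intersection: for every vertex, the bags containing it form a connected subtree. All three properties hold, so this is a valid tree decomposition of width max|bag| − 1 = 2, and hence tw(G) ≤ 2.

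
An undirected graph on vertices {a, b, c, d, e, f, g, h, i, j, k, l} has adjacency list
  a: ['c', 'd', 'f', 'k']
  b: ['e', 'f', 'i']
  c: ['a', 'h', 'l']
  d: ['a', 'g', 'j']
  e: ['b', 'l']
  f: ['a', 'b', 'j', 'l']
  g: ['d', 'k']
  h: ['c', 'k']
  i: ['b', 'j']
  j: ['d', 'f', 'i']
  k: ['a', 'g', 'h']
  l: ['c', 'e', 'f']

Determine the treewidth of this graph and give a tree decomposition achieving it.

Treewidth 3.
Bags: B1 = {b, e, i, l}  B2 = {b, f, i, l}  B3 = {f, i, j, l}  B4 = {c, f, j, l}  B5 = {a, c, f, j}  B6 = {a, c, d, j}  B7 = {a, c, d, h}  B8 = {a, d, h, k}  B9 = {d, g, h, k}
Tree: B1–B2, B2–B3, B3–B4, B4–B5, B5–B6, B6–B7, B7–B8, B8–B9

Each bag holds 4 vertices, so the decomposition has width 3, which upper-bounds the treewidth. For the lower bound: the 4 vertex sets {b,e,i}, {l}, {f}, {a,c,d,j} are disjoint, each induces a connected subgraph, and every pair is joined by at least one edge of G. Contracting each set to a single vertex therefore yields K_{4} as a minor, and since treewidth is minor-monotone, tw(G) ≥ tw(K_{4}) = 3. Therefore the treewidth is 3.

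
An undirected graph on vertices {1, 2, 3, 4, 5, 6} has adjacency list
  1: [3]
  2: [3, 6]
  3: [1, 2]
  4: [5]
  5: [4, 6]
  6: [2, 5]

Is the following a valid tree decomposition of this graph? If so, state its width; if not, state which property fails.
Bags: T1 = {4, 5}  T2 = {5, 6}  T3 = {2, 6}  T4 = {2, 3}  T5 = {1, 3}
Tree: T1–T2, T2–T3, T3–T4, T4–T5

Yes; width 1.

Checking the three conditions: (i) the bags cover all of {1, 2, 3, 4, 5, 6}; (ii) for each edge, some bag contains both endpoints; (iii) the bags containing any fixed vertex form a subtree. All hold, so the decomposition is valid with width 2 − 1 = 1.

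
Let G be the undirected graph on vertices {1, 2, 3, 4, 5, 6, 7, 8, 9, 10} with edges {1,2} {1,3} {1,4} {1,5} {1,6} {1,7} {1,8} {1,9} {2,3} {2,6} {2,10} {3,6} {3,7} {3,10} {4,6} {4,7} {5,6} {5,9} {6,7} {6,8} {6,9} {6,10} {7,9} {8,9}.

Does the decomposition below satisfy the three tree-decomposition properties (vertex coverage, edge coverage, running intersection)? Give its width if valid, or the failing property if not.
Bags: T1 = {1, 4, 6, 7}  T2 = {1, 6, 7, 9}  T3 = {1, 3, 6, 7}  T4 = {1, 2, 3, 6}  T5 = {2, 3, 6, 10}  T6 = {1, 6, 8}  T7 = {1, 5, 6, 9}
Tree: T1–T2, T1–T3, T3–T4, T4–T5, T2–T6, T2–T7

A tree decomposition must satisfy three properties: every vertex lies in some bag; for every edge, both endpoints lie together in some bag; and for every vertex, the bags containing it form a connected subtree. Here edge (9,8) lies in no bag, so the decomposition is invalid.

No — edge (9,8) lies in no bag.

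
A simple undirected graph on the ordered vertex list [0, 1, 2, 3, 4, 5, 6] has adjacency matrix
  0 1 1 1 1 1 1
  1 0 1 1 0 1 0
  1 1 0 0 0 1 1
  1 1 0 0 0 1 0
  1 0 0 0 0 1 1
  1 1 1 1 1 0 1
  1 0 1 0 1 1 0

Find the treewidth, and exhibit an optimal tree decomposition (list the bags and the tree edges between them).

Each bag holds 4 vertices, so the decomposition has width 3, which upper-bounds the treewidth. Conversely, {0, 1, 2, 5} is a clique of size 4, and the vertices of any clique must share a bag in every tree decomposition; so some bag has ≥ 4 vertices and tw(G) ≥ 3. Therefore the treewidth is 3.

Treewidth 3.
One optimal decomposition is:
Bags: B1 = {0, 4, 5, 6}  B2 = {0, 2, 5, 6}  B3 = {0, 1, 2, 5}  B4 = {0, 1, 3, 5}
Tree: B1–B2, B2–B3, B3–B4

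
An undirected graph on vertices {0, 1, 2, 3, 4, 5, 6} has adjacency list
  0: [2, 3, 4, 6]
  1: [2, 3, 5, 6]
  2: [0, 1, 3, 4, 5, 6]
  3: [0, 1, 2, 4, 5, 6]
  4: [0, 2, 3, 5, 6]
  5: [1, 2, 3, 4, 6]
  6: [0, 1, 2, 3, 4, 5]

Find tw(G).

A width-4 tree decomposition is:
Bags: B1 = {2, 3, 4, 5, 6}  B2 = {0, 2, 3, 4, 6}  B3 = {1, 2, 3, 5, 6}
Tree: B1–B2, B1–B3
Each bag holds 5 vertices, so the decomposition has width 4, which upper-bounds the treewidth. For the lower bound, the 5 vertices {1, 2, 3, 5, 6} are pairwise adjacent, and any tree decomposition puts a clique entirely inside one bag — forcing width ≥ 4. Therefore the treewidth is 4.

4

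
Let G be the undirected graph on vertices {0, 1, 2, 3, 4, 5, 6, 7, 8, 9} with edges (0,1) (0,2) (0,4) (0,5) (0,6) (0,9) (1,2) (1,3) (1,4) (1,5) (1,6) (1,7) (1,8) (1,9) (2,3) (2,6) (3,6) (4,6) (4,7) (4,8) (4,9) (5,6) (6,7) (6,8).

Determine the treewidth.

A width-3 tree decomposition is:
Bags: B1 = {0, 1, 4, 6}  B2 = {0, 1, 2, 6}  B3 = {0, 1, 4, 9}  B4 = {1, 4, 6, 7}  B5 = {0, 1, 5, 6}  B6 = {1, 2, 3, 6}  B7 = {1, 4, 6, 8}
Tree: B1–B2, B1–B3, B1–B4, B1–B5, B2–B6, B1–B7
Every bag has size at most 4, so the width is 4 − 1 = 3 and tw(G) ≤ 3. For the lower bound, the 4 vertices {0, 1, 4, 9} are pairwise adjacent, and any tree decomposition puts a clique entirely inside one bag — forcing width ≥ 3. The upper and lower bounds meet at 3, so that is the treewidth.

3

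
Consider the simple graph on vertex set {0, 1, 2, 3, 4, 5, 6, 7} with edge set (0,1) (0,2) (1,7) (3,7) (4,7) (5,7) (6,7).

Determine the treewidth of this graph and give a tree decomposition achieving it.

Treewidth 1.
One such decomposition:
Bags: B1 = {4, 7}  B2 = {5, 7}  B3 = {1, 7}  B4 = {0, 1}  B5 = {6, 7}  B6 = {0, 2}  B7 = {3, 7}
Tree: B1–B2, B1–B3, B3–B4, B1–B5, B4–B6, B1–B7

The largest bag has 2 vertices, giving width 1; this decomposition certifies tw(G) ≤ 1. Any graph with an edge has treewidth ≥ 1, and G has the edge 7–4. Combining the bounds, tw(G) = 1.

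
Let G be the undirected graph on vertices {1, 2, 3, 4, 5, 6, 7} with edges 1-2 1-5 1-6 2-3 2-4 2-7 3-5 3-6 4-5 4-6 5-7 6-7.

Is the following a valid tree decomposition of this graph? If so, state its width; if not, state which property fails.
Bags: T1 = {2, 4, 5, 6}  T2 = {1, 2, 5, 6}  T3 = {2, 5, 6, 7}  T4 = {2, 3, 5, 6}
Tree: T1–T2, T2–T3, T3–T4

Yes; width 3.

Checking the three conditions: (i) the bags cover all of {1, 2, 3, 4, 5, 6, 7}; (ii) for each edge, some bag contains both endpoints; (iii) the bags containing any fixed vertex form a subtree. All hold, so the decomposition is valid with width 4 − 1 = 3.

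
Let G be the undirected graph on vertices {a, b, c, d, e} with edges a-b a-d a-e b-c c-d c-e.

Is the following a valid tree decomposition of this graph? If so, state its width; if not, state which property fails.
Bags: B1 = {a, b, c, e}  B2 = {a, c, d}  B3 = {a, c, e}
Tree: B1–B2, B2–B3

A tree decomposition must satisfy three properties: every vertex lies in some bag; for every edge, both endpoints lie together in some bag; and for every vertex, the bags containing it form a connected subtree. Here bags containing vertex e are not connected in the tree, so the decomposition is invalid.

No — bags containing vertex e are not connected in the tree.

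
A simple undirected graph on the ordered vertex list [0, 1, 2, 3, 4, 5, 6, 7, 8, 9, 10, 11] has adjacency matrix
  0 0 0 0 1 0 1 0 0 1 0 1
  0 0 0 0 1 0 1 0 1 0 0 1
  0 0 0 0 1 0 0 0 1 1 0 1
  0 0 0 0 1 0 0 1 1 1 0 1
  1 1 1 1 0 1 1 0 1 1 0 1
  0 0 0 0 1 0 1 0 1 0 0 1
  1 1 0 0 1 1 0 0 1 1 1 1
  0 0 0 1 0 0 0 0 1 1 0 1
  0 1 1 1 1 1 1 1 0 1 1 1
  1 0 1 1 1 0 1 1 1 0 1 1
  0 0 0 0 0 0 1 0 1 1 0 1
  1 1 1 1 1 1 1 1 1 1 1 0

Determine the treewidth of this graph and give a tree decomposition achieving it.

Each bag holds 5 vertices, so the decomposition has width 4, which upper-bounds the treewidth. On the other hand G contains the 5-clique {0, 4, 6, 9, 11}. A clique must lie in a single bag of any decomposition, so no decomposition can have width below 4. Combining the bounds, tw(G) = 4.

Treewidth 4.
One such decomposition:
Bags: B1 = {1, 4, 6, 8, 11}  B2 = {4, 6, 8, 9, 11}  B3 = {4, 5, 6, 8, 11}  B4 = {2, 4, 8, 9, 11}  B5 = {3, 4, 8, 9, 11}  B6 = {0, 4, 6, 9, 11}  B7 = {6, 8, 9, 10, 11}  B8 = {3, 7, 8, 9, 11}
Tree: B1–B2, B2–B3, B2–B4, B2–B5, B2–B6, B2–B7, B5–B8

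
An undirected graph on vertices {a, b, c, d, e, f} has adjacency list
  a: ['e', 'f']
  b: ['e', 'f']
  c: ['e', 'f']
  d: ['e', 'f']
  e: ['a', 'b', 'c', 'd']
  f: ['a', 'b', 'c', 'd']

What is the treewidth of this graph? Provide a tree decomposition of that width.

Every bag has size at most 3, so the width is 3 − 1 = 2 and tw(G) ≤ 2. For the lower bound, G contains the cycle e–a–f–c–e, so G is not a forest; only forests have treewidth ≤ 1, hence tw(G) ≥ 2. Combining the bounds, tw(G) = 2.

Treewidth 2.
Bags: B1 = {a, e, f}  B2 = {c, e, f}  B3 = {b, e, f}  B4 = {d, e, f}
Tree: B1–B2, B2–B3, B3–B4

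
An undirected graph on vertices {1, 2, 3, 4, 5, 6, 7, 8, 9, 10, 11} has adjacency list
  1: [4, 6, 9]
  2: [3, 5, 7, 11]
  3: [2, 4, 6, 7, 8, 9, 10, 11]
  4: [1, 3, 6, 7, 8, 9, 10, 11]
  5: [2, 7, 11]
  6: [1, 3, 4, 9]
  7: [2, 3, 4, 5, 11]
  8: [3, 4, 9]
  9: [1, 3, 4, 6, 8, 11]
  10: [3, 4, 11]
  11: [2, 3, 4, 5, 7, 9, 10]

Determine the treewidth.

A width-3 tree decomposition is:
Bags: B1 = {3, 4, 10, 11}  B2 = {3, 4, 7, 11}  B3 = {3, 4, 9, 11}  B4 = {3, 4, 6, 9}  B5 = {1, 4, 6, 9}  B6 = {3, 4, 8, 9}  B7 = {2, 3, 7, 11}  B8 = {2, 5, 7, 11}
Tree: B1–B2, B2–B3, B3–B4, B4–B5, B4–B6, B2–B7, B7–B8
Each bag holds 4 vertices, so the decomposition has width 3, which upper-bounds the treewidth. Conversely, {1, 4, 6, 9} is a clique of size 4, and the vertices of any clique must share a bag in every tree decomposition; so some bag has ≥ 4 vertices and tw(G) ≥ 3. Therefore the treewidth is 3.

3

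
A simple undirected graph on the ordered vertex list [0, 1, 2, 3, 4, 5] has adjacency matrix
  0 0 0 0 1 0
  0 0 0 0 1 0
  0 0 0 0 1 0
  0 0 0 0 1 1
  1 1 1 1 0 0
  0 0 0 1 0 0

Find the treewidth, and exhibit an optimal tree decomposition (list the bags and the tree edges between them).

The largest bag has 2 vertices, giving width 1; this decomposition certifies tw(G) ≤ 1. Since G has at least one edge (e.g. 4–0), it is not an edgeless graph, so tw(G) ≥ 1. The upper and lower bounds meet at 1, so that is the treewidth.

Treewidth 1.
One such decomposition:
Bags: B1 = {0, 4}  B2 = {3, 4}  B3 = {2, 4}  B4 = {1, 4}  B5 = {3, 5}
Tree: B1–B2, B2–B3, B3–B4, B2–B5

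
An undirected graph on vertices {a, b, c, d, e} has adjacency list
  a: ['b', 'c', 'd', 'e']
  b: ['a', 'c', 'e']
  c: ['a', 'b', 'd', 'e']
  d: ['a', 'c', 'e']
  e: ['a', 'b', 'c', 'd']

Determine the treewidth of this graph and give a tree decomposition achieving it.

Treewidth 3.
Bags: B1 = {a, b, c, e}  B2 = {a, c, d, e}
Tree: B1–B2

The largest bag has 4 vertices, giving width 3; this decomposition certifies tw(G) ≤ 3. On the other hand G contains the 4-clique {a, c, d, e}. A clique must lie in a single bag of any decomposition, so no decomposition can have width below 3. Therefore the treewidth is 3.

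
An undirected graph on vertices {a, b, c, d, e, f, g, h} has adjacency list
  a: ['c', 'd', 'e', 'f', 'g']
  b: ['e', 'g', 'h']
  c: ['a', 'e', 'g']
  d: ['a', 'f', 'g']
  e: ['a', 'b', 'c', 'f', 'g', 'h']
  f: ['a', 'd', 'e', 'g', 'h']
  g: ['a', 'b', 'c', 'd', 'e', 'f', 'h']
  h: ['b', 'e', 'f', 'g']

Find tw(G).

3

A width-3 tree decomposition is:
Bags: B1 = {e, f, g, h}  B2 = {b, e, g, h}  B3 = {a, e, f, g}  B4 = {a, d, f, g}  B5 = {a, c, e, g}
Tree: B1–B2, B1–B3, B3–B4, B3–B5
Each bag holds 4 vertices, so the decomposition has width 3, which upper-bounds the treewidth. Conversely, {a, d, f, g} is a clique of size 4, and the vertices of any clique must share a bag in every tree decomposition; so some bag has ≥ 4 vertices and tw(G) ≥ 3. The upper and lower bounds meet at 3, so that is the treewidth.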